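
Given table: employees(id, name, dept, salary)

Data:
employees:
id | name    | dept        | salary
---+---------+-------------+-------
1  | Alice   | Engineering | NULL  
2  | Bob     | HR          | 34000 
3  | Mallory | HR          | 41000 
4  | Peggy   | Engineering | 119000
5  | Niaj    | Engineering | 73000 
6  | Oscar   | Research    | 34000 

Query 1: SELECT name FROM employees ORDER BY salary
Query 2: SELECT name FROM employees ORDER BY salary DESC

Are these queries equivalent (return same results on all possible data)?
No, not equivalent

Query 1 returns: [('Alice',), ('Bob',), ('Oscar',), ('Mallory',), ('Niaj',), ('Peggy',)]
Query 2 returns: [('Peggy',), ('Niaj',), ('Mallory',), ('Bob',), ('Oscar',), ('Alice',)]

Reason: ASC vs DESC gives opposite ordering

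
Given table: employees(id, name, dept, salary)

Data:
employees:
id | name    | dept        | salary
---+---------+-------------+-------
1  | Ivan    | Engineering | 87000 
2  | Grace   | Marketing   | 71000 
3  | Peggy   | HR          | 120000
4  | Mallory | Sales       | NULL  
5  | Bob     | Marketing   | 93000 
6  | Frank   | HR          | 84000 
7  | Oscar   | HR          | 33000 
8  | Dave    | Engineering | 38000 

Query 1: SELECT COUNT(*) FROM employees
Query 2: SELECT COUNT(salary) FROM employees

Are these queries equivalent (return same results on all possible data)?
No, not equivalent

Query 1 returns: [(8,)]
Query 2 returns: [(7,)]

Reason: COUNT(*) includes NULLs, COUNT(column) excludes them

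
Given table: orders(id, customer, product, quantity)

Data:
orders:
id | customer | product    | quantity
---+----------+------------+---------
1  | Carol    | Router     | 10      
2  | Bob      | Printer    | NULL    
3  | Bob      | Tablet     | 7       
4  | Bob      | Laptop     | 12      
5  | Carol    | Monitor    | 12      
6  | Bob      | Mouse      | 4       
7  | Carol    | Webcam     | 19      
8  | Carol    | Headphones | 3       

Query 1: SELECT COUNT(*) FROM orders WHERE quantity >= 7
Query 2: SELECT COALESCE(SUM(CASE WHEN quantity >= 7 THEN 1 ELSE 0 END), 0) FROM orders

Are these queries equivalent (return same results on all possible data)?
Yes, equivalent

Both queries return: [(5,)]

Reason: COUNT with WHERE vs conditional SUM (COALESCE handles empty-table NULL)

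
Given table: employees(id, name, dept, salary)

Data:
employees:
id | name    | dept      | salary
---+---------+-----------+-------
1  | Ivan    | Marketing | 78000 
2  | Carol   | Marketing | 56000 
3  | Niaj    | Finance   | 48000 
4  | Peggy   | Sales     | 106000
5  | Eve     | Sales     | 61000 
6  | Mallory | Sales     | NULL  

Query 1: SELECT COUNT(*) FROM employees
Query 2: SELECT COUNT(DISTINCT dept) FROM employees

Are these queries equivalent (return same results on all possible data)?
No, not equivalent

Query 1 returns: [(6,)]
Query 2 returns: [(3,)]

Reason: COUNT(*) counts rows, COUNT(DISTINCT dept) counts unique depts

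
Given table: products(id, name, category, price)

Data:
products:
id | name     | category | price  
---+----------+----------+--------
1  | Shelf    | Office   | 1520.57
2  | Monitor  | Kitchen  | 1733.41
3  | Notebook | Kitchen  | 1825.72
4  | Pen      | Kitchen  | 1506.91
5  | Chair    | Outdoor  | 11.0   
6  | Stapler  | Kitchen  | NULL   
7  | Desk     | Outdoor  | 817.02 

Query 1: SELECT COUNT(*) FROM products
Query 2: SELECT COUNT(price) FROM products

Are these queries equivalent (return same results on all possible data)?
No, not equivalent

Query 1 returns: [(7,)]
Query 2 returns: [(6,)]

Reason: COUNT(*) includes NULLs, COUNT(column) excludes them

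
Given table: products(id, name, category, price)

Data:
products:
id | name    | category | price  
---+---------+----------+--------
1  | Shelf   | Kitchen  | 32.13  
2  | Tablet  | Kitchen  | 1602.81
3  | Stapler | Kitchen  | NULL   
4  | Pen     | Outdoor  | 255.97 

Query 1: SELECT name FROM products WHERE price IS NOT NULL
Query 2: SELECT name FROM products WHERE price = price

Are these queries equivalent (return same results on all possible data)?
Yes, equivalent

Both queries return: [('Pen',), ('Shelf',), ('Tablet',)]

Reason: IS NOT NULL vs self-equality (both exclude NULLs)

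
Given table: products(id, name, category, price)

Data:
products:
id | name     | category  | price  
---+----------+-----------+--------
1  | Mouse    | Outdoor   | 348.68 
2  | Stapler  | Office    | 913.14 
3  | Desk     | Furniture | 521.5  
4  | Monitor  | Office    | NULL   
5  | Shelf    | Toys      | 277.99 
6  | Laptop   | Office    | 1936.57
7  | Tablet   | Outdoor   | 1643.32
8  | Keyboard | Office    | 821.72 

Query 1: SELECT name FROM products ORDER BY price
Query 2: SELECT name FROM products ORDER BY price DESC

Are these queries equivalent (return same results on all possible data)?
No, not equivalent

Query 1 returns: [('Monitor',), ('Shelf',), ('Mouse',), ('Desk',), ('Keyboard',), ('Stapler',), ('Tablet',), ('Laptop',)]
Query 2 returns: [('Laptop',), ('Tablet',), ('Stapler',), ('Keyboard',), ('Desk',), ('Mouse',), ('Shelf',), ('Monitor',)]

Reason: ASC vs DESC gives opposite ordering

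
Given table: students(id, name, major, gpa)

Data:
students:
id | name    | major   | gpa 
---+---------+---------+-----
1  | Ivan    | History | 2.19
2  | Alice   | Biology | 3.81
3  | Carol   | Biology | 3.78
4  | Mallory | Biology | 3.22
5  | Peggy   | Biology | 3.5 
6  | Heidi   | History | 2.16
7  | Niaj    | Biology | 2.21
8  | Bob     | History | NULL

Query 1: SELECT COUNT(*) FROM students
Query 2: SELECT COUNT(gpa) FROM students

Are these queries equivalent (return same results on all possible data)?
No, not equivalent

Query 1 returns: [(8,)]
Query 2 returns: [(7,)]

Reason: COUNT(*) includes NULLs, COUNT(column) excludes them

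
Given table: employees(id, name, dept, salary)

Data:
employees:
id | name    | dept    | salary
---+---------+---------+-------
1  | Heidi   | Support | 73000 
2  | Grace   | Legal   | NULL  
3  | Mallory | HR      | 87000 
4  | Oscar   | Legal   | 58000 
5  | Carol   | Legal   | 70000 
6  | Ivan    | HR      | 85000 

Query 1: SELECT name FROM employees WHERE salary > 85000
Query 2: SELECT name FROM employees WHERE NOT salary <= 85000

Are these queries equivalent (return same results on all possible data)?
Yes, equivalent

Both queries return: [('Mallory',)]

Reason: Both filter salary > 85000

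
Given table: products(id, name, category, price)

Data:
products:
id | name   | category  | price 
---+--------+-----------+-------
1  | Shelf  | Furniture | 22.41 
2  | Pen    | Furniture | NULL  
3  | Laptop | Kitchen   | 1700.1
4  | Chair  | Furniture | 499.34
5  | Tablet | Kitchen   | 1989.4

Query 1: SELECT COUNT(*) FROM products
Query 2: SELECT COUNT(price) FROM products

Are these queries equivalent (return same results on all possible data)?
No, not equivalent

Query 1 returns: [(5,)]
Query 2 returns: [(4,)]

Reason: COUNT(*) includes NULLs, COUNT(column) excludes them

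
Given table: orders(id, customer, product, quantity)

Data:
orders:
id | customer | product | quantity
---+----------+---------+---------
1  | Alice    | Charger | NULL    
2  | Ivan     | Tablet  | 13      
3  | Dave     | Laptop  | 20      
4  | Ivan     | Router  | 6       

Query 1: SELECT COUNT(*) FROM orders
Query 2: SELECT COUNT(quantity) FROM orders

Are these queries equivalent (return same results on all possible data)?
No, not equivalent

Query 1 returns: [(4,)]
Query 2 returns: [(3,)]

Reason: COUNT(*) includes NULLs, COUNT(column) excludes them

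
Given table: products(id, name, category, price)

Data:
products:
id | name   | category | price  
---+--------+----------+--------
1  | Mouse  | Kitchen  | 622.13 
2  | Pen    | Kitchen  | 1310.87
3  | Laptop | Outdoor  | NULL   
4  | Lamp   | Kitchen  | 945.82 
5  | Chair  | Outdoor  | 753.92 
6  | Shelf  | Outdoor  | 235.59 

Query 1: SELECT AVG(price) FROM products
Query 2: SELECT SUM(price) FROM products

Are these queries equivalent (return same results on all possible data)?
No, not equivalent

Query 1 returns: [(773.6659999999999,)]
Query 2 returns: [(3868.33,)]

Reason: AVG vs SUM give different aggregate values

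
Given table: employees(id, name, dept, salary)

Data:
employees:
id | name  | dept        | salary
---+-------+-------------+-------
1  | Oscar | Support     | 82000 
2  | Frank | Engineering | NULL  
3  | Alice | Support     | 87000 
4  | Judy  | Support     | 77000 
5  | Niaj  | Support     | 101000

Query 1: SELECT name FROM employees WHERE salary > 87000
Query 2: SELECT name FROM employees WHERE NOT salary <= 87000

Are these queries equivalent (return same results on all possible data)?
Yes, equivalent

Both queries return: [('Niaj',)]

Reason: Both filter salary > 87000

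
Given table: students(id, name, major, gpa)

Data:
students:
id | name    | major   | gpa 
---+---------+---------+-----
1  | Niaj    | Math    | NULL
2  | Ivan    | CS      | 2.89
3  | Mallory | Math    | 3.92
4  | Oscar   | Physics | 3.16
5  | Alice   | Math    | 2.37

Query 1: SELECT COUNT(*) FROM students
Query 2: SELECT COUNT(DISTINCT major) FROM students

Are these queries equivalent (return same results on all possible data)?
No, not equivalent

Query 1 returns: [(5,)]
Query 2 returns: [(3,)]

Reason: COUNT(*) counts rows, COUNT(DISTINCT major) counts unique majors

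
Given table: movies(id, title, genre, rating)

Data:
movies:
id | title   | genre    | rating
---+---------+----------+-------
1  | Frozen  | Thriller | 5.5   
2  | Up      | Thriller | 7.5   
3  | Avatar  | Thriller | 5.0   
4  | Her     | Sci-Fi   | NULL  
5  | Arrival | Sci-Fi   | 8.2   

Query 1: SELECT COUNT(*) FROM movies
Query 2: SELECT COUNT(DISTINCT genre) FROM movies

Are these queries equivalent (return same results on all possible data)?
No, not equivalent

Query 1 returns: [(5,)]
Query 2 returns: [(2,)]

Reason: COUNT(*) counts rows, COUNT(DISTINCT genre) counts unique genres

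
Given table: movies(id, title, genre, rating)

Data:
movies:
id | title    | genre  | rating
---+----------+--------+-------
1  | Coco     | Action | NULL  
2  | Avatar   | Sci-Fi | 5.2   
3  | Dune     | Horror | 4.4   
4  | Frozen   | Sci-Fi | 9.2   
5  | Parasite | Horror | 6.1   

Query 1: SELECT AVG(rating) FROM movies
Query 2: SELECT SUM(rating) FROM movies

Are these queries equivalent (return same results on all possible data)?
No, not equivalent

Query 1 returns: [(6.225,)]
Query 2 returns: [(24.9,)]

Reason: AVG vs SUM give different aggregate values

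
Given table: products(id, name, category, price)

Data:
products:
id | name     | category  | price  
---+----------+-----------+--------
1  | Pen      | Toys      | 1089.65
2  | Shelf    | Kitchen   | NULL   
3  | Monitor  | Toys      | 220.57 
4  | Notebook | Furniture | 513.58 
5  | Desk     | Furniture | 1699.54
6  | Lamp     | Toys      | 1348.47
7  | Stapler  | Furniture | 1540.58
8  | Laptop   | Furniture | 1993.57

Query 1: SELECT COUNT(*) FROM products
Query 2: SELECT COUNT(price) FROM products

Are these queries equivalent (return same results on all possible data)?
No, not equivalent

Query 1 returns: [(8,)]
Query 2 returns: [(7,)]

Reason: COUNT(*) includes NULLs, COUNT(column) excludes them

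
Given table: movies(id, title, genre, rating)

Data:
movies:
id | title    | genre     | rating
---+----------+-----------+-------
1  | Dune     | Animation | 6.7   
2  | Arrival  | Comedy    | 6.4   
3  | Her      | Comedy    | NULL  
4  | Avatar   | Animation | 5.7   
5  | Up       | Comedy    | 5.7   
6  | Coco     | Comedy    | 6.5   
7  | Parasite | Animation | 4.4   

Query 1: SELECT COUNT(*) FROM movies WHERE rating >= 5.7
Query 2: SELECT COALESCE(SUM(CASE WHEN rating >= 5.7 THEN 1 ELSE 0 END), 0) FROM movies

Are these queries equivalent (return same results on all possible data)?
Yes, equivalent

Both queries return: [(5,)]

Reason: COUNT with WHERE vs conditional SUM (COALESCE handles empty-table NULL)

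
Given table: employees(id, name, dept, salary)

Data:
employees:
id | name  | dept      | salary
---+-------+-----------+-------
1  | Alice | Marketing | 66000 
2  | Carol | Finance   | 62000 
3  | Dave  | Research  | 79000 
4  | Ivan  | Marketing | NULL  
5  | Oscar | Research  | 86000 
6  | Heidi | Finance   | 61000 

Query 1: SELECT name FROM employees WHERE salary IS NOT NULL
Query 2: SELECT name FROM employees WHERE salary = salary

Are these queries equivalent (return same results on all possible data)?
Yes, equivalent

Both queries return: [('Alice',), ('Carol',), ('Dave',), ('Heidi',), ('Oscar',)]

Reason: IS NOT NULL vs self-equality (both exclude NULLs)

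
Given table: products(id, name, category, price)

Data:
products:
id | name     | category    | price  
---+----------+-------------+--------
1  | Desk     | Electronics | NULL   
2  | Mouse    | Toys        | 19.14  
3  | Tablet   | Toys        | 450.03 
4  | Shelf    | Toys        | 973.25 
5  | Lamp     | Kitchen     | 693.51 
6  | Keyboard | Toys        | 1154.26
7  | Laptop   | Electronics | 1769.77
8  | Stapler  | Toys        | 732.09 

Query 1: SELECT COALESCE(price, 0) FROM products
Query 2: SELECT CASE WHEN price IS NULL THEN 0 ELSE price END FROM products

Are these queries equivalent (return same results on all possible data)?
Yes, equivalent

Both queries return: [(0,), (19.14,), (450.03,), (693.51,), (732.09,), (973.25,), (1154.26,), (1769.77,)]

Reason: COALESCE vs CASE for NULL handling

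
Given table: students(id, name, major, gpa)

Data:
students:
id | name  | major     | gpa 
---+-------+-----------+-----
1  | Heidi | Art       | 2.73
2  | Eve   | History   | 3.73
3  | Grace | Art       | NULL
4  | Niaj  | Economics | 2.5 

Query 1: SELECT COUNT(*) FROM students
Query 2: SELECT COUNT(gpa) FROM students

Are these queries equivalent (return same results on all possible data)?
No, not equivalent

Query 1 returns: [(4,)]
Query 2 returns: [(3,)]

Reason: COUNT(*) includes NULLs, COUNT(column) excludes them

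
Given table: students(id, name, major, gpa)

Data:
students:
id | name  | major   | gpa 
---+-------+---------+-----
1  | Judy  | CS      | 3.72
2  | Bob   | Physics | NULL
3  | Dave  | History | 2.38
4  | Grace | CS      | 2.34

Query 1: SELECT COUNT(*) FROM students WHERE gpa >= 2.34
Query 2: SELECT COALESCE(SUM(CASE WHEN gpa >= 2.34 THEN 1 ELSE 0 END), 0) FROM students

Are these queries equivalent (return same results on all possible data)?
Yes, equivalent

Both queries return: [(3,)]

Reason: COUNT with WHERE vs conditional SUM (COALESCE handles empty-table NULL)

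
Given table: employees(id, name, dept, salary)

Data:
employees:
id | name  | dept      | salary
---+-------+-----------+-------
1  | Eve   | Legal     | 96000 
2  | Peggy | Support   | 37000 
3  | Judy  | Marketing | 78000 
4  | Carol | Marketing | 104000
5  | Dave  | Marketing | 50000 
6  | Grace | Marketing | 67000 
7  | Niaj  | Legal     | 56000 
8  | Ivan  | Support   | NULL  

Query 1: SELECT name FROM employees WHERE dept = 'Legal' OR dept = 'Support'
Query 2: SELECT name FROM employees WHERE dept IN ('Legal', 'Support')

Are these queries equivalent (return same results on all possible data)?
Yes, equivalent

Both queries return: [('Eve',), ('Ivan',), ('Niaj',), ('Peggy',)]

Reason: OR vs IN are equivalent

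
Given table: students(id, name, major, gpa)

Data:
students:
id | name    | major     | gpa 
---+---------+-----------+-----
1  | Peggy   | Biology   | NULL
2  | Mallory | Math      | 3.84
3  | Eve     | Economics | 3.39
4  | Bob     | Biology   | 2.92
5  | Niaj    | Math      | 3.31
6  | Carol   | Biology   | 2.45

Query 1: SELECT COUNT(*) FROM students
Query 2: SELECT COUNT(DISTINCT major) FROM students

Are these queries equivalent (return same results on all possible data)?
No, not equivalent

Query 1 returns: [(6,)]
Query 2 returns: [(3,)]

Reason: COUNT(*) counts rows, COUNT(DISTINCT major) counts unique majors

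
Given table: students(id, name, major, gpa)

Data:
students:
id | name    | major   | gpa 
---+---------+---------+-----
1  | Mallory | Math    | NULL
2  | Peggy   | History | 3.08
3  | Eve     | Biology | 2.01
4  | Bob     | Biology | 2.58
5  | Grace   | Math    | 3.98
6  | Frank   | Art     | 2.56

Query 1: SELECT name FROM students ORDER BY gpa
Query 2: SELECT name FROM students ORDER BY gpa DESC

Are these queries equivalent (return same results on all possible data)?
No, not equivalent

Query 1 returns: [('Mallory',), ('Eve',), ('Frank',), ('Bob',), ('Peggy',), ('Grace',)]
Query 2 returns: [('Grace',), ('Peggy',), ('Bob',), ('Frank',), ('Eve',), ('Mallory',)]

Reason: ASC vs DESC gives opposite ordering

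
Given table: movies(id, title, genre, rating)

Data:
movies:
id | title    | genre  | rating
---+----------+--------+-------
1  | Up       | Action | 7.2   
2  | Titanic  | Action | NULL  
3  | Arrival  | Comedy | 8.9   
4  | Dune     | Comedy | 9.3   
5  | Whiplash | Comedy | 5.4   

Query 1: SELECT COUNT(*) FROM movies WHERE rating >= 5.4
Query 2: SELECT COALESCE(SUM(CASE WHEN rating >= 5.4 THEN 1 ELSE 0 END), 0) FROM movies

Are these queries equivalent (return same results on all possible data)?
Yes, equivalent

Both queries return: [(4,)]

Reason: COUNT with WHERE vs conditional SUM (COALESCE handles empty-table NULL)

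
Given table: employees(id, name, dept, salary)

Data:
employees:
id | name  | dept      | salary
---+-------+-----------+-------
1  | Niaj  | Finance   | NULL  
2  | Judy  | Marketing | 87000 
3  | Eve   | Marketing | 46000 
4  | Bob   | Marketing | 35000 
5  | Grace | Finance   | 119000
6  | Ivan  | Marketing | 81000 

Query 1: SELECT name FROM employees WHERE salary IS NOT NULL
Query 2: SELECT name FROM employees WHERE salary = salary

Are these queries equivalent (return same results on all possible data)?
Yes, equivalent

Both queries return: [('Bob',), ('Eve',), ('Grace',), ('Ivan',), ('Judy',)]

Reason: IS NOT NULL vs self-equality (both exclude NULLs)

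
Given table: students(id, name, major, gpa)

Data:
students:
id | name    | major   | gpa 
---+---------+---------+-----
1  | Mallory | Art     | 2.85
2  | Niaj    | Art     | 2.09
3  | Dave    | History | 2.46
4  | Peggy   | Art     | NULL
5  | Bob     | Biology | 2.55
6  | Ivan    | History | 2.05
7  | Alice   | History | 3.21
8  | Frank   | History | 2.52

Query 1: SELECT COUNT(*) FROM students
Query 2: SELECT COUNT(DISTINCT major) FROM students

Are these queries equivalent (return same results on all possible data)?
No, not equivalent

Query 1 returns: [(8,)]
Query 2 returns: [(3,)]

Reason: COUNT(*) counts rows, COUNT(DISTINCT major) counts unique majors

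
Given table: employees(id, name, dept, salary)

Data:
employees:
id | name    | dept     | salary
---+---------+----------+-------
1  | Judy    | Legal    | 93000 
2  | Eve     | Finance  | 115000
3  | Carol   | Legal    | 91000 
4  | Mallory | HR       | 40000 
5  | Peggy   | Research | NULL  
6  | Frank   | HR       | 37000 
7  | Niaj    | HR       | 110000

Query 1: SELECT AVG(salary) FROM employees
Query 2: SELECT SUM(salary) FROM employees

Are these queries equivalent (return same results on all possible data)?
No, not equivalent

Query 1 returns: [(81000.0,)]
Query 2 returns: [(486000,)]

Reason: AVG vs SUM give different aggregate values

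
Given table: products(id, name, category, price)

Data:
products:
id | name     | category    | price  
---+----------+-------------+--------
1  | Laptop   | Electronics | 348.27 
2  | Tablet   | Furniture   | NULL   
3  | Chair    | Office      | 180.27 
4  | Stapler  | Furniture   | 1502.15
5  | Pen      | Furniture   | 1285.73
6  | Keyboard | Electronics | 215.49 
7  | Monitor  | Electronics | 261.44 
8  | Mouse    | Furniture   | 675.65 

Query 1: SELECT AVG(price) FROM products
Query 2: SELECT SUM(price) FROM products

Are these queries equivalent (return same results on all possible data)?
No, not equivalent

Query 1 returns: [(638.4285714285714,)]
Query 2 returns: [(4469.0,)]

Reason: AVG vs SUM give different aggregate values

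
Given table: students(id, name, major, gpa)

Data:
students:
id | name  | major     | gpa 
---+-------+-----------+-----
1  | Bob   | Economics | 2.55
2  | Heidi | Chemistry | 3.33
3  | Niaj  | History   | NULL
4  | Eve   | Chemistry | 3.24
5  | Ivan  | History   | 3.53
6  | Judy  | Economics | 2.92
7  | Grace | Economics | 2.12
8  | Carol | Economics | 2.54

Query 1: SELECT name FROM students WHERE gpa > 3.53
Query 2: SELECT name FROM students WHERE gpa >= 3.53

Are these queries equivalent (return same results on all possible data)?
No, not equivalent

Query 1 returns: []
Query 2 returns: [('Ivan',)]

Reason: > vs >= gives different results when gpa = 3.53 exists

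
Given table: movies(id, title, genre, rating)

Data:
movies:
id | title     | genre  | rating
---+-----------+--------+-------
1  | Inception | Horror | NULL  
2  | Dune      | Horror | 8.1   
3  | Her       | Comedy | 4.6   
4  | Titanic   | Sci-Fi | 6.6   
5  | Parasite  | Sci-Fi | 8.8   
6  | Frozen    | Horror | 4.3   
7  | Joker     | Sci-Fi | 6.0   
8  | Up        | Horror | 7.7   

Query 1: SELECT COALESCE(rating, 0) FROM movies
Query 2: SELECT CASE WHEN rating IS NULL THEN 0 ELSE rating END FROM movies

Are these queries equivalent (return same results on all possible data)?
Yes, equivalent

Both queries return: [(0,), (4.3,), (4.6,), (6.0,), (6.6,), (7.7,), (8.1,), (8.8,)]

Reason: COALESCE vs CASE for NULL handling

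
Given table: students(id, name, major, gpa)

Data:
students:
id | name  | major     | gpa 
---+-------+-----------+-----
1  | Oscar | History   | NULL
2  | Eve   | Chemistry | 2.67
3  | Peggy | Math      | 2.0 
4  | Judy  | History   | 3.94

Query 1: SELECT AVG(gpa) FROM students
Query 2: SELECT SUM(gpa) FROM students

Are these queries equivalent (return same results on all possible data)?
No, not equivalent

Query 1 returns: [(2.8699999999999997,)]
Query 2 returns: [(8.61,)]

Reason: AVG vs SUM give different aggregate values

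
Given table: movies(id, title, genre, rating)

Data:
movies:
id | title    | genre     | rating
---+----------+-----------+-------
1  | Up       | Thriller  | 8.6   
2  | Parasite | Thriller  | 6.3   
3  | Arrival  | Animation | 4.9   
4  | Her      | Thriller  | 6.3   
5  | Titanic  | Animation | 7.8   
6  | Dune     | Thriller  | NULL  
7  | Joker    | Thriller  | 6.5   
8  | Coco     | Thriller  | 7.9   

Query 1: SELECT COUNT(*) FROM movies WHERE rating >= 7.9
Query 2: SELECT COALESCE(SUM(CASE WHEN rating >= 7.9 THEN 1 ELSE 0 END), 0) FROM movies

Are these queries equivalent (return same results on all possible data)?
Yes, equivalent

Both queries return: [(2,)]

Reason: COUNT with WHERE vs conditional SUM (COALESCE handles empty-table NULL)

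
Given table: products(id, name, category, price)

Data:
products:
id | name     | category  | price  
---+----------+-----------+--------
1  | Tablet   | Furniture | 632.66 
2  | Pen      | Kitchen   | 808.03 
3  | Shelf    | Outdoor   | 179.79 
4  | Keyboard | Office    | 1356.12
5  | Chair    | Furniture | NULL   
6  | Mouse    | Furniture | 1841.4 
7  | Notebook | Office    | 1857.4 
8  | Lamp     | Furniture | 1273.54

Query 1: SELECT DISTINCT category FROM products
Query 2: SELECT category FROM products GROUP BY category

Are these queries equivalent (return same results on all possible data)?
Yes, equivalent

Both queries return: [('Furniture',), ('Kitchen',), ('Office',), ('Outdoor',)]

Reason: Both get unique categorys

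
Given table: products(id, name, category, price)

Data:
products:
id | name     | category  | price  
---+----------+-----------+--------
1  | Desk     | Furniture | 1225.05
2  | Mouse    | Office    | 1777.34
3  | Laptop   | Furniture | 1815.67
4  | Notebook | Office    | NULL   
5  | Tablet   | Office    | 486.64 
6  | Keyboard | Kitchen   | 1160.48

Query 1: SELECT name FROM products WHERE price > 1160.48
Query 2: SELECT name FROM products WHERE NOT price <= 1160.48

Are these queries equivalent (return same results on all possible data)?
Yes, equivalent

Both queries return: [('Desk',), ('Laptop',), ('Mouse',)]

Reason: Both filter price > 1160.48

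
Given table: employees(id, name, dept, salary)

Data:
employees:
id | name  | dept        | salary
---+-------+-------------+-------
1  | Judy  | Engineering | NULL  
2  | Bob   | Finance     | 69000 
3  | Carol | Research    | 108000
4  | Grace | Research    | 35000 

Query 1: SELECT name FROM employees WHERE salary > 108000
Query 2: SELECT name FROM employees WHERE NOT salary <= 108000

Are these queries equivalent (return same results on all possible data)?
Yes, equivalent

Both queries return: []

Reason: Both filter salary > 108000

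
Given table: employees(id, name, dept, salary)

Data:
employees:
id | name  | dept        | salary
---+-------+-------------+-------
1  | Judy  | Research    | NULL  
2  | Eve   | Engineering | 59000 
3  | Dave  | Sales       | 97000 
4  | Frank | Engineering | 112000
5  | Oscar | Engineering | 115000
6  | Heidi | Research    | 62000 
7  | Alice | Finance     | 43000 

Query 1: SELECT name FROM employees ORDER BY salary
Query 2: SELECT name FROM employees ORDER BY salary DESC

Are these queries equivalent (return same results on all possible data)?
No, not equivalent

Query 1 returns: [('Judy',), ('Alice',), ('Eve',), ('Heidi',), ('Dave',), ('Frank',), ('Oscar',)]
Query 2 returns: [('Oscar',), ('Frank',), ('Dave',), ('Heidi',), ('Eve',), ('Alice',), ('Judy',)]

Reason: ASC vs DESC gives opposite ordering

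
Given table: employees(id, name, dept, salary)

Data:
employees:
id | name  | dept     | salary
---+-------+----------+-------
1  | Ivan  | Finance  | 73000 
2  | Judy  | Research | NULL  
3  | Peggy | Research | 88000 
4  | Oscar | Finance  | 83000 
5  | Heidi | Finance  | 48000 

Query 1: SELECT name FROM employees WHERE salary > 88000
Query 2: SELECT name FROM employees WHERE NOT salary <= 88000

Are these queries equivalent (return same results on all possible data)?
Yes, equivalent

Both queries return: []

Reason: Both filter salary > 88000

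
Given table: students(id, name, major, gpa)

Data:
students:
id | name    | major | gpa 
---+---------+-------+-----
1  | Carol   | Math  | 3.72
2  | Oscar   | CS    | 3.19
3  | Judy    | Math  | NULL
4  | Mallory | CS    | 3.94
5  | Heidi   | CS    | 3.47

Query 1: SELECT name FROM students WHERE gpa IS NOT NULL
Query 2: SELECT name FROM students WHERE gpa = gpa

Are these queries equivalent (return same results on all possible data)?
Yes, equivalent

Both queries return: [('Carol',), ('Heidi',), ('Mallory',), ('Oscar',)]

Reason: IS NOT NULL vs self-equality (both exclude NULLs)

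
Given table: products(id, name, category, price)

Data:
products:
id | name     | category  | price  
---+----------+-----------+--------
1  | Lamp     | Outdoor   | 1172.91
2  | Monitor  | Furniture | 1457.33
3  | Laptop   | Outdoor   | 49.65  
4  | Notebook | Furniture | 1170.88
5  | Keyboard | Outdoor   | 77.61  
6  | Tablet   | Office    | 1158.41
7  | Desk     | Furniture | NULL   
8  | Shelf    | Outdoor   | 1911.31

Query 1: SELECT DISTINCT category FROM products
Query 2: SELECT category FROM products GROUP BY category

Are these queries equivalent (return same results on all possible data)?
Yes, equivalent

Both queries return: [('Furniture',), ('Office',), ('Outdoor',)]

Reason: Both get unique categorys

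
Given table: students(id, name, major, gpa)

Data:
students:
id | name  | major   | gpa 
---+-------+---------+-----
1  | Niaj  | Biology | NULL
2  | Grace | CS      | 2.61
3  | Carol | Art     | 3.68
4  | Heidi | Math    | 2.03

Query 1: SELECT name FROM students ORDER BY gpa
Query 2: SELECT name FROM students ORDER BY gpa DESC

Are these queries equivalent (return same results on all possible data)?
No, not equivalent

Query 1 returns: [('Niaj',), ('Heidi',), ('Grace',), ('Carol',)]
Query 2 returns: [('Carol',), ('Grace',), ('Heidi',), ('Niaj',)]

Reason: ASC vs DESC gives opposite ordering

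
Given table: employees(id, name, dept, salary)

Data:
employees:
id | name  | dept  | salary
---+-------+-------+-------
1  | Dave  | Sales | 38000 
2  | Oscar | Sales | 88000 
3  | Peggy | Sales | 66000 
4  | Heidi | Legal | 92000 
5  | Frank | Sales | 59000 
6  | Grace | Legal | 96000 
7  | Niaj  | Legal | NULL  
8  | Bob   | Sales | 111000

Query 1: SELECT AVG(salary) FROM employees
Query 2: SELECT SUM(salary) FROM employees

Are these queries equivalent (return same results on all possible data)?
No, not equivalent

Query 1 returns: [(78571.42857142857,)]
Query 2 returns: [(550000,)]

Reason: AVG vs SUM give different aggregate values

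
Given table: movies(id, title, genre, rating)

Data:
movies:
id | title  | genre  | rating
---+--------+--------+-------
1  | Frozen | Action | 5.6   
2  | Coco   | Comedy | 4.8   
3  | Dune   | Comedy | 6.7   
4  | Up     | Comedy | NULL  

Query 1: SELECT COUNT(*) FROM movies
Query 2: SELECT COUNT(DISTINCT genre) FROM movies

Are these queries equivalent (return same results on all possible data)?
No, not equivalent

Query 1 returns: [(4,)]
Query 2 returns: [(2,)]

Reason: COUNT(*) counts rows, COUNT(DISTINCT genre) counts unique genres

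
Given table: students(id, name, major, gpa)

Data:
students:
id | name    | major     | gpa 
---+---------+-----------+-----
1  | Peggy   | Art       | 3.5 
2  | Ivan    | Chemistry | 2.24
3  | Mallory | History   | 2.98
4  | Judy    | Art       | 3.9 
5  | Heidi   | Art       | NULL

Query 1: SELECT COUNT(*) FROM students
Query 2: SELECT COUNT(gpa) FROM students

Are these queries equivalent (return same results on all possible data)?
No, not equivalent

Query 1 returns: [(5,)]
Query 2 returns: [(4,)]

Reason: COUNT(*) includes NULLs, COUNT(column) excludes them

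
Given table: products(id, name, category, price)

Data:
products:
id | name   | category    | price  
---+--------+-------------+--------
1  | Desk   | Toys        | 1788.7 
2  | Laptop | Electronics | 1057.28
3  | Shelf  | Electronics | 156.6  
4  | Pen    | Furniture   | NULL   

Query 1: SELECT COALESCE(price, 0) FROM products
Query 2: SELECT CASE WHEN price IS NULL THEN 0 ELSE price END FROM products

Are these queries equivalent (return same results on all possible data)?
Yes, equivalent

Both queries return: [(0,), (156.6,), (1057.28,), (1788.7,)]

Reason: COALESCE vs CASE for NULL handling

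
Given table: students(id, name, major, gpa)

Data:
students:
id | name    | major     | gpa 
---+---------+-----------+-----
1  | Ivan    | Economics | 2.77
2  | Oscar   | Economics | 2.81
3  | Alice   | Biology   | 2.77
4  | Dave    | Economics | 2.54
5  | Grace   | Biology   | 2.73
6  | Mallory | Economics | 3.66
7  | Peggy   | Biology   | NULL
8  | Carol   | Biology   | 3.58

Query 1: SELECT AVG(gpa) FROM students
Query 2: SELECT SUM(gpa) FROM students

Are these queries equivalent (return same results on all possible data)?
No, not equivalent

Query 1 returns: [(2.98,)]
Query 2 returns: [(20.86,)]

Reason: AVG vs SUM give different aggregate values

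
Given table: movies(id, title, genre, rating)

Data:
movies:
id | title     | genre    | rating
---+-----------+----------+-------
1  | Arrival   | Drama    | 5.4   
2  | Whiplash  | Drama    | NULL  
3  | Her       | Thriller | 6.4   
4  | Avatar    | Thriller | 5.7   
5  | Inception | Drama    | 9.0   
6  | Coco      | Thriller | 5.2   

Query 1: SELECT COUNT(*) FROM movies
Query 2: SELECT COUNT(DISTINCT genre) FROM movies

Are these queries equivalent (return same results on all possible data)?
No, not equivalent

Query 1 returns: [(6,)]
Query 2 returns: [(2,)]

Reason: COUNT(*) counts rows, COUNT(DISTINCT genre) counts unique genres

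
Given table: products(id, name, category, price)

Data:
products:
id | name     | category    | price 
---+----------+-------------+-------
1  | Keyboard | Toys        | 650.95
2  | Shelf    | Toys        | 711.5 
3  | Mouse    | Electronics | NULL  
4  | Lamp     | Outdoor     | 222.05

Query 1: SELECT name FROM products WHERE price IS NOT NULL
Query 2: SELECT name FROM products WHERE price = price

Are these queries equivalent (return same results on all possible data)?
Yes, equivalent

Both queries return: [('Keyboard',), ('Lamp',), ('Shelf',)]

Reason: IS NOT NULL vs self-equality (both exclude NULLs)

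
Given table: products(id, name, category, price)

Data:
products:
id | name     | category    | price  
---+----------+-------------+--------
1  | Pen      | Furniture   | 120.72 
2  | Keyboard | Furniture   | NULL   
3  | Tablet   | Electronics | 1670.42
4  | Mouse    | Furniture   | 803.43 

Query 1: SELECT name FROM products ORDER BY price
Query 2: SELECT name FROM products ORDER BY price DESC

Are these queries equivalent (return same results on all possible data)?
No, not equivalent

Query 1 returns: [('Keyboard',), ('Pen',), ('Mouse',), ('Tablet',)]
Query 2 returns: [('Tablet',), ('Mouse',), ('Pen',), ('Keyboard',)]

Reason: ASC vs DESC gives opposite ordering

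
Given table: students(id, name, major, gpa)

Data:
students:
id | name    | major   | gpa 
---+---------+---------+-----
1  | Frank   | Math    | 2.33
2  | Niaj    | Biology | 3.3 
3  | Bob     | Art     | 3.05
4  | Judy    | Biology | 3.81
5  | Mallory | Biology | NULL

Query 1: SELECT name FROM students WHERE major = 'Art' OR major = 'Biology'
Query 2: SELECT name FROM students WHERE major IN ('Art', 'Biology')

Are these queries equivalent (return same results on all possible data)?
Yes, equivalent

Both queries return: [('Bob',), ('Judy',), ('Mallory',), ('Niaj',)]

Reason: OR vs IN are equivalent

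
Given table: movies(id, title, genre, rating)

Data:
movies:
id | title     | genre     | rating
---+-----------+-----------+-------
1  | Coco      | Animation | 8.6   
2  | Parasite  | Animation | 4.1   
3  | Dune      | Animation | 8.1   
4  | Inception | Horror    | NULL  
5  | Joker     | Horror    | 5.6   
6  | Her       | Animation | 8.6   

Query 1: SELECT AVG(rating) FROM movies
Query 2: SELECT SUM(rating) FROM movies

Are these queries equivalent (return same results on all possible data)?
No, not equivalent

Query 1 returns: [(7.0,)]
Query 2 returns: [(35.0,)]

Reason: AVG vs SUM give different aggregate values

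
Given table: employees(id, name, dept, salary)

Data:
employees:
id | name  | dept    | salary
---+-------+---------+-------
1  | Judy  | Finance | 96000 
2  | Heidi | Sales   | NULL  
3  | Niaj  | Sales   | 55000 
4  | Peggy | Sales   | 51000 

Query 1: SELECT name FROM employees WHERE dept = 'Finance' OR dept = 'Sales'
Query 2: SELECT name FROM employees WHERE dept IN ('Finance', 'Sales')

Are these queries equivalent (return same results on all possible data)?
Yes, equivalent

Both queries return: [('Heidi',), ('Judy',), ('Niaj',), ('Peggy',)]

Reason: OR vs IN are equivalent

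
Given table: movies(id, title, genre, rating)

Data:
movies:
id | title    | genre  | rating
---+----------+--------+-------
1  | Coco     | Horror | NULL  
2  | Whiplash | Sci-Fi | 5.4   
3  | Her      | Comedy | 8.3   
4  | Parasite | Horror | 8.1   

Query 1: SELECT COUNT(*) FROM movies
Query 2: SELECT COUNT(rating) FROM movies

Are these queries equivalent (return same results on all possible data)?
No, not equivalent

Query 1 returns: [(4,)]
Query 2 returns: [(3,)]

Reason: COUNT(*) includes NULLs, COUNT(column) excludes them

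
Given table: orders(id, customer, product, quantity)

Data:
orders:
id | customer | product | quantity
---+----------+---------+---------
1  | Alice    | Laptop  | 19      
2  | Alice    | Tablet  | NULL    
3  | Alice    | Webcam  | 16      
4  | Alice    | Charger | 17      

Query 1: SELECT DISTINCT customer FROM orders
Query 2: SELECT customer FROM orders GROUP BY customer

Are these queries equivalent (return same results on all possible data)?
Yes, equivalent

Both queries return: [('Alice',)]

Reason: Both get unique customers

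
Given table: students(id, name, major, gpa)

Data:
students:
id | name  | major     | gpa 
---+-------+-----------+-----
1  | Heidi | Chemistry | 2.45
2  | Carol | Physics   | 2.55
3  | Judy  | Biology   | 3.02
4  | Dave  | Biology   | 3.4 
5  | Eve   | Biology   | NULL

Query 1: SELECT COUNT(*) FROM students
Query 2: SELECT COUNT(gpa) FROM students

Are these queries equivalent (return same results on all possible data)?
No, not equivalent

Query 1 returns: [(5,)]
Query 2 returns: [(4,)]

Reason: COUNT(*) includes NULLs, COUNT(column) excludes them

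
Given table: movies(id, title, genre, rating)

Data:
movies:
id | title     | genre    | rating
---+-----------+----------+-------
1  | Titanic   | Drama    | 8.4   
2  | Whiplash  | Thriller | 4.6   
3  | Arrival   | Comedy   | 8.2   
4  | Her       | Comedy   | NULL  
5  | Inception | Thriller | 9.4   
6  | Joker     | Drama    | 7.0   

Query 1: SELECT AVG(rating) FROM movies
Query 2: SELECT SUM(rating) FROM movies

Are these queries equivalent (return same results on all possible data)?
No, not equivalent

Query 1 returns: [(7.5200000000000005,)]
Query 2 returns: [(37.6,)]

Reason: AVG vs SUM give different aggregate values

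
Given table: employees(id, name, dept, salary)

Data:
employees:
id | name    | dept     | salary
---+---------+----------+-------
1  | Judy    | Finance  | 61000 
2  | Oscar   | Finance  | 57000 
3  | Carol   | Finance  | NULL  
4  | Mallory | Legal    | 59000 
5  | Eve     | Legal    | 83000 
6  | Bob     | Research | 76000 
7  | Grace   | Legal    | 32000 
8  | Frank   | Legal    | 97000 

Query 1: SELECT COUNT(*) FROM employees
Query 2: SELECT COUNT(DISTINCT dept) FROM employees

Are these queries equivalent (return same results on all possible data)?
No, not equivalent

Query 1 returns: [(8,)]
Query 2 returns: [(3,)]

Reason: COUNT(*) counts rows, COUNT(DISTINCT dept) counts unique depts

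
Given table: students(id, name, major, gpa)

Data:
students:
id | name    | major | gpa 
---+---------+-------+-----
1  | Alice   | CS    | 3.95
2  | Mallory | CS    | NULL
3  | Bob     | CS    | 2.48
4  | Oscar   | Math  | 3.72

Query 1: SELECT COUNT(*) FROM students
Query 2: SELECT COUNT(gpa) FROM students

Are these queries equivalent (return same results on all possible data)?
No, not equivalent

Query 1 returns: [(4,)]
Query 2 returns: [(3,)]

Reason: COUNT(*) includes NULLs, COUNT(column) excludes them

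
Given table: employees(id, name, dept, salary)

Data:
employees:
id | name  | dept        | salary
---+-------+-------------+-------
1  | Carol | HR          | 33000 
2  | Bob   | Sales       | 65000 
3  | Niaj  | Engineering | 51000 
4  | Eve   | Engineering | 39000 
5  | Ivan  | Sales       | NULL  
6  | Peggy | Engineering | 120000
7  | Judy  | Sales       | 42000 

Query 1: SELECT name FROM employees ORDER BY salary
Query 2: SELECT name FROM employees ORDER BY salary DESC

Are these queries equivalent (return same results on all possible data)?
No, not equivalent

Query 1 returns: [('Ivan',), ('Carol',), ('Eve',), ('Judy',), ('Niaj',), ('Bob',), ('Peggy',)]
Query 2 returns: [('Peggy',), ('Bob',), ('Niaj',), ('Judy',), ('Eve',), ('Carol',), ('Ivan',)]

Reason: ASC vs DESC gives opposite ordering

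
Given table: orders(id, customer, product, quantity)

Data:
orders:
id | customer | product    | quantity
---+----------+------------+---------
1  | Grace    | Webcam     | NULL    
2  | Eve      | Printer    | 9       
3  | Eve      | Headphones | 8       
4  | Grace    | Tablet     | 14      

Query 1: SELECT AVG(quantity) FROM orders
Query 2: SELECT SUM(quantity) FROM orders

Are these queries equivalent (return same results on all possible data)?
No, not equivalent

Query 1 returns: [(10.333333333333334,)]
Query 2 returns: [(31,)]

Reason: AVG vs SUM give different aggregate values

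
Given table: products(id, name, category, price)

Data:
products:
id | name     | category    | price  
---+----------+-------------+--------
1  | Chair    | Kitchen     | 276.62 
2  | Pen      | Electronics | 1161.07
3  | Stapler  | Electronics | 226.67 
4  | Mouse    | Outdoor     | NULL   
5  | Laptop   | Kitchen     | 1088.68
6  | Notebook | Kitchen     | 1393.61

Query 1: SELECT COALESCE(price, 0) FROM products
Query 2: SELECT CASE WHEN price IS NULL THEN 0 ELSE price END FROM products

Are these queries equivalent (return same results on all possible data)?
Yes, equivalent

Both queries return: [(0,), (226.67,), (276.62,), (1088.68,), (1161.07,), (1393.61,)]

Reason: COALESCE vs CASE for NULL handling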